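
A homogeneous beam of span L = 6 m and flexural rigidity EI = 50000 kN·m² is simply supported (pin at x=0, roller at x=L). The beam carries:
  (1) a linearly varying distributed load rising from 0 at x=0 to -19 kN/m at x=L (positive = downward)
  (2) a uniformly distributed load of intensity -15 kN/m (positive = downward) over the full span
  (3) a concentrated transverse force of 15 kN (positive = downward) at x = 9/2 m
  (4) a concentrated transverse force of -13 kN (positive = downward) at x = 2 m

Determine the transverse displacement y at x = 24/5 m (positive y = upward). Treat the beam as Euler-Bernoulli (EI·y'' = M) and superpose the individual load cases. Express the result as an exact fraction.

Load 1 — triangular load w₀=-19 kN/m (0→w₀ over full span):
  y_1 = -w₀x(7L⁴-10L²x²+3x⁴)/(360LEI) = -(-19)·(24/5)·(7·6⁴-10·6²·(24/5)²+3·(24/5)⁴)/(360·6·50000) = 195453/97656250 m
Load 2 — uniform load w=-15 kN/m over full span:
  y_2 = -wx(L³-2Lx²+x³)/(24EI) = -(-15)·(24/5)·(6³-2·6·(24/5)²+(24/5)³)/(24·50000) = 2349/781250 m
Load 3 — point force P=15 kN at a=9/2 m (b=L-a=3/2):
  y_3 = -Pa(L-x)(2Lx-a²-x²)/(6LEI)  [x>a] = -15·(9/2)·(6-(24/5))·(2·6·(24/5)-(9/2)²-(24/5)²)/(6·6·50000) = -12879/20000000 m
Load 4 — point force P=-13 kN at a=2 m (b=L-a=4):
  y_4 = -Pa(L-x)(2Lx-a²-x²)/(6LEI)  [x>a] = -(-13)·2·(6-(24/5))·(2·6·(24/5)-2²-(24/5)²)/(6·6·50000) = 2483/4687500 m
Superposition: y = Σ y_i = 183521827/37500000000 m ≈ 0.004894 m

y(24/5) = 183521827/37500000000 m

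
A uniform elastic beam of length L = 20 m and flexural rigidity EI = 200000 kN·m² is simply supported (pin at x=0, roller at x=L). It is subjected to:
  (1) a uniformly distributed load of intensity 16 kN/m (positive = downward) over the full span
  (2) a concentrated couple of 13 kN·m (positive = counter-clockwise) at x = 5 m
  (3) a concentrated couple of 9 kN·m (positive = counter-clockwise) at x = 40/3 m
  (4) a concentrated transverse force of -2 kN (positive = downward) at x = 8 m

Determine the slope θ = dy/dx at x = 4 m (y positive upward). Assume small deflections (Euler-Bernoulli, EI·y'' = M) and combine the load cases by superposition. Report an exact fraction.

Load 1 — uniform load w=16 kN/m over full span:
  θ_1 = -w(L³-6Lx²+4x³)/(24EI) = -16·(20³-6·20·4²+4·4³)/(24·200000) = -66/3125 rad
Load 2 — applied couple M₀=13 kN·m at a=5 m (b=L-a=15):
  θ_2 = (M₀x²/(2L)+C₁)/EI  [x≤a] with C₁=M₀(3b²-L²)/(6L)=715/24 = (13·4²/(2·20)+(715/24))/200000 = 4199/24000000 rad
Load 3 — applied couple M₀=9 kN·m at a=40/3 m (b=L-a=20/3):
  θ_3 = (M₀x²/(2L)+C₁)/EI  [x≤a] with C₁=M₀(3b²-L²)/(6L)=-20 = (9·4²/(2·20)+(-20))/200000 = -41/500000 rad
Load 4 — point force P=-2 kN at a=8 m (b=L-a=12):
  θ_4 = -Pb(L²-b²-3x²)/(6LEI)  [x≤a] = -(-2)·12·(20²-12²-3·4²)/(6·20·200000) = 13/62500 rad
Superposition: θ = Σ θ_i = -499657/24000000 rad ≈ -0.020819 rad

θ(4) = -499657/24000000 rad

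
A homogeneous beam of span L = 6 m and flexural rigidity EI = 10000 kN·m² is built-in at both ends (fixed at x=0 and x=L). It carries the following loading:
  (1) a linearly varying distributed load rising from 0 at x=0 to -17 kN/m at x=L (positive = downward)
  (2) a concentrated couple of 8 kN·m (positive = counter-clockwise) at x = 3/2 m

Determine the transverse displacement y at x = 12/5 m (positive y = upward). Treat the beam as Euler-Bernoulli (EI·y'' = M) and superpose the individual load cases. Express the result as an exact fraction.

Load 1 — triangular load w₀=-17 kN/m (0→w₀ over full span):
  y_1 = -w₀x²(L-x)²(x+2L)/(120LEI) = -(-17)·(12/5)²·(6-(12/5))²·((12/5)+2·6)/(120·6·10000) = 24786/9765625 m
Load 2 — applied couple M₀=8 kN·m at a=3/2 m (b=L-a=9/2):
  y_2 = (R_Ax³/6 - M_Ax²/2 - M₀(x-a)²/2)/EI  [x>a] with R_A=3/2, M_A=-3/2 = ((3/2)·(12/5)³/6 - (-3/2)·(12/5)²/2 - 8·((12/5)-(3/2))²/2)/10000 = 567/1250000 m
Superposition: y = Σ y_i = 467451/156250000 m ≈ 0.002992 m

y(12/5) = 467451/156250000 m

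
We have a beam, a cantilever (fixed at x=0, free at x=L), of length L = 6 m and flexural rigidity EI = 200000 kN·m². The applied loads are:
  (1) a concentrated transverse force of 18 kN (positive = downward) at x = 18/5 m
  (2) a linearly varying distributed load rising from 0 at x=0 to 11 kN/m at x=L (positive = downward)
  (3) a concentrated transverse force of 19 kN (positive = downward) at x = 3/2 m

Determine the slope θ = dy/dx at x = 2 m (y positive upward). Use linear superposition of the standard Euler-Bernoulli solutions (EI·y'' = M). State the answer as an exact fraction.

θ(2) = -113111/72000000 rad

Load 1 — point force P=18 kN at a=18/5 m (b=L-a=12/5):
  θ_1 = -Px(2a-x)/(2EI)  [x≤a] = -18·2·(2·(18/5)-2)/(2·200000) = -117/250000 rad
Load 2 — triangular load w₀=11 kN/m (0→w₀ over full span):
  θ_2 = (w₀Lx²/4-w₀L²x/3-w₀x⁴/(24L))/EI = (11·6·2²/4-11·6²·2/3-11·2⁴/(24·6))/200000 = -1793/1800000 rad
Load 3 — point force P=19 kN at a=3/2 m (b=L-a=9/2):
  θ_3 = -Pa²/(2EI)  [x>a] = -19·(3/2)²/(2·200000) = -171/1600000 rad
Superposition: θ = Σ θ_i = -113111/72000000 rad ≈ -0.001571 rad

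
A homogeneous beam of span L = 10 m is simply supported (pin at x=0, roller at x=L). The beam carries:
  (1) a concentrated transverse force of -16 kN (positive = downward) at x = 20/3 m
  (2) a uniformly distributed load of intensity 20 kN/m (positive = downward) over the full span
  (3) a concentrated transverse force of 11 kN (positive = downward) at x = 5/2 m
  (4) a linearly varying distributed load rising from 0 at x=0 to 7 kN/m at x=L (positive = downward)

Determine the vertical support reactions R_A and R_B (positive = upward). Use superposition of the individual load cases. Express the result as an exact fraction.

Load 1 — point force P=-16 kN at a=20/3 m (b=L-a=10/3):
  R_A = Pb/L = (-16)·(10/3)/10 = -16/3 kN
  R_B = Pa/L = (-16)·(20/3)/10 = -32/3 kN
Load 2 — uniform load w=20 kN/m over full span:
  R_A = wL/2 = 20·10/2 = 100 kN
  R_B = wL/2 = 20·10/2 = 100 kN
Load 3 — point force P=11 kN at a=5/2 m (b=L-a=15/2):
  R_A = Pb/L = 11·(15/2)/10 = 33/4 kN
  R_B = Pa/L = 11·(5/2)/10 = 11/4 kN
Load 4 — triangular load w₀=7 kN/m (0→w₀ over full span):
  R_A = w₀L/6 = 7·10/6 = 35/3 kN
  R_B = w₀L/3 = 7·10/3 = 70/3 kN
Superposition: R_A = 1375/12 kN, R_B = 1385/12 kN

R_A = 1375/12 kN, R_B = 1385/12 kN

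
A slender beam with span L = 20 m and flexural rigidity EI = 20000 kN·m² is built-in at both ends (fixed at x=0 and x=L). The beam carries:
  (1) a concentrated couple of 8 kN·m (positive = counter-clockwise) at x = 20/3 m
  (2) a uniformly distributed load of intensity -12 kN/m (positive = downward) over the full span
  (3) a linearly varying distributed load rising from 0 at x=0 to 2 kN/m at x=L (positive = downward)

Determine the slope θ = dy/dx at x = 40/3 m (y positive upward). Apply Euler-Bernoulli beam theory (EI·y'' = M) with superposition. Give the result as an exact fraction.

θ(40/3) = -839/30375 rad

Load 1 — applied couple M₀=8 kN·m at a=20/3 m (b=L-a=40/3):
  θ_1 = (R_Ax²/2 - M_Ax - M₀(x-a))/EI  [x>a] with R_A=8/15, M_A=0 = ((8/15)·(40/3)²/2 - 0·(40/3) - 8·((40/3)-(20/3)))/20000 = -1/3375 rad
Load 2 — uniform load w=-12 kN/m over full span:
  θ_2 = -wx(L-x)(L-2x)/(12EI) = -(-12)·(40/3)·(20-(40/3))·(20-2·(40/3))/(12·20000) = -4/135 rad
Load 3 — triangular load w₀=2 kN/m (0→w₀ over full span):
  θ_3 = -w₀(2x(L-x)(L-2x)(x+2L)+x²(L-x)²)/(120LEI) = -2·(2·(40/3)·(20-(40/3))·(20-2·(40/3))·((40/3)+2·20)+(40/3)²·(20-(40/3))²)/(120·20·20000) = 14/6075 rad
Superposition: θ = Σ θ_i = -839/30375 rad ≈ -0.027621 rad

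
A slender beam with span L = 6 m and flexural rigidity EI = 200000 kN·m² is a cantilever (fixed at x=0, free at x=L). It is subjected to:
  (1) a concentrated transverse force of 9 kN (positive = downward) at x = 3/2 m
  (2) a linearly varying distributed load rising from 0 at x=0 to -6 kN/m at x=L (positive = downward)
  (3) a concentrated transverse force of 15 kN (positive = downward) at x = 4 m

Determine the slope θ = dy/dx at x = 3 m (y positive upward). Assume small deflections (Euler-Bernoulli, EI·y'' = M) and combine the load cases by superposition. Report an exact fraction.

θ(3) = 63/800000 rad

Load 1 — point force P=9 kN at a=3/2 m (b=L-a=9/2):
  θ_1 = -Pa²/(2EI)  [x>a] = -9·(3/2)²/(2·200000) = -81/1600000 rad
Load 2 — triangular load w₀=-6 kN/m (0→w₀ over full span):
  θ_2 = (w₀Lx²/4-w₀L²x/3-w₀x⁴/(24L))/EI = ((-6)·6·3²/4-(-6)·6²·3/3-(-6)·3⁴/(24·6))/200000 = 1107/1600000 rad
Load 3 — point force P=15 kN at a=4 m (b=L-a=2):
  θ_3 = -Px(2a-x)/(2EI)  [x≤a] = -15·3·(2·4-3)/(2·200000) = -9/16000 rad
Superposition: θ = Σ θ_i = 63/800000 rad ≈ 0.000079 rad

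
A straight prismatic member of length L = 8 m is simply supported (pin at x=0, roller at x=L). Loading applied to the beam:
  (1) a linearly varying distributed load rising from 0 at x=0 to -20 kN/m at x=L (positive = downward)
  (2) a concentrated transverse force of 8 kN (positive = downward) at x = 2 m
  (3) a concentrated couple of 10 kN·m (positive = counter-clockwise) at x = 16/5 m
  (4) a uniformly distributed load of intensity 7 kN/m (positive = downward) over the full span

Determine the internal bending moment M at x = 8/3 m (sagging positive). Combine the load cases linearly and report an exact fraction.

M(8/3) = 46/81 kN·m

Load 1 — triangular load w₀=-20 kN/m (0→w₀ over full span):
  M_1 = w₀Lx/6 - w₀x³/(6L) = (-20)·8·(8/3)/6 - (-20)·(8/3)³/(6·8) = -5120/81 kN·m
Load 2 — point force P=8 kN at a=2 m (b=L-a=6):
  M_2 = Pa(L-x)/L  [x>a] = 8·2·(8-(8/3))/8 = 32/3 kN·m
Load 3 — applied couple M₀=10 kN·m at a=16/5 m (b=L-a=24/5):
  M_3 = M₀x/L  [x≤a] = 10·(8/3)/8 = 10/3 kN·m
Load 4 — uniform load w=7 kN/m over full span:
  M_4 = wx(L-x)/2 = 7·(8/3)·(8-(8/3))/2 = 448/9 kN·m
Superposition: M = Σ M_i = 46/81 kN·m ≈ 0.567901 kN·m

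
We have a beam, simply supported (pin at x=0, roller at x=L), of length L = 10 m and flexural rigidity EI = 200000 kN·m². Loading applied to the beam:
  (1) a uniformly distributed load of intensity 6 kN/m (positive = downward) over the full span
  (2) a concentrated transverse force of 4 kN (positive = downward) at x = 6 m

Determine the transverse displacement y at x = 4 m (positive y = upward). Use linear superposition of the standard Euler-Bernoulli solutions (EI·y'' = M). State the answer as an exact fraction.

Load 1 — uniform load w=6 kN/m over full span:
  y_1 = -wx(L³-2Lx²+x³)/(24EI) = -6·4·(10³-2·10·4²+4³)/(24·200000) = -93/25000 m
Load 2 — point force P=4 kN at a=6 m (b=L-a=4):
  y_2 = -Pbx(L²-b²-x²)/(6LEI)  [x≤a] = -4·4·4·(10²-4²-4²)/(6·10·200000) = -17/46875 m
Superposition: y = Σ y_i = -1531/375000 m ≈ -0.004083 m

y(4) = -1531/375000 m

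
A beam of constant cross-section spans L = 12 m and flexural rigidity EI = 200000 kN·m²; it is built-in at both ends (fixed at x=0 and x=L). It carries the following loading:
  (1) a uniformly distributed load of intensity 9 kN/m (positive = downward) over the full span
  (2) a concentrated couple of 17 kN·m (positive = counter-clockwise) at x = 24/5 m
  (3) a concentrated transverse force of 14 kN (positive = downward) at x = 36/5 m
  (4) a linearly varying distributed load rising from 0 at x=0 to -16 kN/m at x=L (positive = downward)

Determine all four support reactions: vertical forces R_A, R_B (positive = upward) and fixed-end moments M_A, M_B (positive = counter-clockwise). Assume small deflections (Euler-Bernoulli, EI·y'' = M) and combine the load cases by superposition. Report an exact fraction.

Load 1 — uniform load w=9 kN/m over full span:
  R_A = wL/2 = 9·12/2 = 54 kN
  M_A = wL²/12 = 9·12²/12 = 108 kN·m
  R_B = wL/2 = 9·12/2 = 54 kN
  M_B = -wL²/12 = -9·12²/12 = -108 kN·m
Load 2 — applied couple M₀=17 kN·m at a=24/5 m (b=L-a=36/5):
  R_A = 6M₀ab/L³ = 6·17·(24/5)·(36/5)/12³ = 51/25 kN
  M_A = M₀b(2a-b)/L² = 17·(36/5)·(2·(24/5)-(36/5))/12² = 51/25 kN·m
  R_B = -6M₀ab/L³ = -6·17·(24/5)·(36/5)/12³ = -51/25 kN
  M_B = M₀a(2b-a)/L² = 17·(24/5)·(2·(36/5)-(24/5))/12² = 136/25 kN·m
Load 3 — point force P=14 kN at a=36/5 m (b=L-a=24/5):
  R_A = Pb²(3a+b)/L³ = 14·(24/5)²·(3·(36/5)+(24/5))/12³ = 616/125 kN
  M_A = Pab²/L² = 14·(36/5)·(24/5)²/12² = 2016/125 kN·m
  R_B = Pa²(a+3b)/L³ = 14·(36/5)²·((36/5)+3·(24/5))/12³ = 1134/125 kN
  M_B = -Pa²b/L² = -14·(36/5)²·(24/5)/12² = -3024/125 kN·m
Load 4 — triangular load w₀=-16 kN/m (0→w₀ over full span):
  R_A = 3w₀L/20 = 3·(-16)·12/20 = -144/5 kN
  M_A = w₀L²/30 = (-16)·12²/30 = -384/5 kN·m
  R_B = 7w₀L/20 = 7·(-16)·12/20 = -336/5 kN
  M_B = -w₀L²/20 = -(-16)·12²/20 = 576/5 kN·m
Superposition: R_A = 4021/125 kN, M_A = 6171/125 kN·m, R_B = -771/125 kN, M_B = -1444/125 kN·m

R_A = 4021/125 kN, M_A = 6171/125 kN·m, R_B = -771/125 kN, M_B = -1444/125 kN·m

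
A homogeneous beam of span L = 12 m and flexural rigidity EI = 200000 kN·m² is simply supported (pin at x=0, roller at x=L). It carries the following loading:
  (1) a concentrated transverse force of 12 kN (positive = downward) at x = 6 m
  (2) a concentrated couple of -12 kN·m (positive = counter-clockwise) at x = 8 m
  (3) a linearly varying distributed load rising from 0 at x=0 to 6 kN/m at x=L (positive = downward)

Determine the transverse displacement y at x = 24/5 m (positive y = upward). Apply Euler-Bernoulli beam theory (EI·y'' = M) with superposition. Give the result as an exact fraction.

Load 1 — point force P=12 kN at a=6 m (b=L-a=6):
  y_1 = -Pbx(L²-b²-x²)/(6LEI)  [x≤a] = -12·6·(24/5)·(12²-6²-(24/5)²)/(6·12·200000) = -1593/781250 m
Load 2 — applied couple M₀=-12 kN·m at a=8 m (b=L-a=4):
  y_2 = (M₀x³/(6L)+C₁x)/EI  [x≤a] with C₁=M₀(3b²-L²)/(6L)=16 = ((-12)·(24/5)³/(6·12)+16·(24/5))/200000 = 114/390625 m
Load 3 — triangular load w₀=6 kN/m (0→w₀ over full span):
  y_3 = -w₀x(7L⁴-10L²x²+3x⁴)/(360LEI) = -6·(24/5)·(7·12⁴-10·12²·(24/5)²+3·(24/5)⁴)/(360·12·200000) = -184842/48828125 m
Superposition: y = Σ y_i = -540309/97656250 m ≈ -0.005533 m

y(24/5) = -540309/97656250 m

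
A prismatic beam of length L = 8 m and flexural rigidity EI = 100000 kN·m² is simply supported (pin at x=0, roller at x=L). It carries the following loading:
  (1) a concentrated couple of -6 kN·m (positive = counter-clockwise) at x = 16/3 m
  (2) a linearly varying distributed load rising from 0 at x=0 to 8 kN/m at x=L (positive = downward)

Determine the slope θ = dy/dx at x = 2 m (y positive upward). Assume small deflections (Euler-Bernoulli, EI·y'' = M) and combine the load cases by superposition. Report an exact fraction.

Load 1 — applied couple M₀=-6 kN·m at a=16/3 m (b=L-a=8/3):
  θ_1 = (M₀x²/(2L)+C₁)/EI  [x≤a] with C₁=M₀(3b²-L²)/(6L)=16/3 = ((-6)·2²/(2·8)+(16/3))/100000 = 23/600000 rad
Load 2 — triangular load w₀=8 kN/m (0→w₀ over full span):
  θ_2 = -w₀(7L⁴-30L²x²+15x⁴)/(360LEI) = -8·(7·8⁴-30·8²·2²+15·2⁴)/(360·8·100000) = -1327/2250000 rad
Superposition: θ = Σ θ_i = -4963/9000000 rad ≈ -0.000551 rad

θ(2) = -4963/9000000 rad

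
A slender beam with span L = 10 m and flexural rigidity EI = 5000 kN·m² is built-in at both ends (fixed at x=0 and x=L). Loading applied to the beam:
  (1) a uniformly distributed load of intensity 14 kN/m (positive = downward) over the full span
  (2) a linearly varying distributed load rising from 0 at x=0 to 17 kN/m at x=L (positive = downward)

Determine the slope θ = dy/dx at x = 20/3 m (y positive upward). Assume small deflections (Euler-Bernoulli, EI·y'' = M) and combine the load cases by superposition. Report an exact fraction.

θ(20/3) = 329/12150 rad

Load 1 — uniform load w=14 kN/m over full span:
  θ_1 = -wx(L-x)(L-2x)/(12EI) = -14·(20/3)·(10-(20/3))·(10-2·(20/3))/(12·5000) = 7/405 rad
Load 2 — triangular load w₀=17 kN/m (0→w₀ over full span):
  θ_2 = -w₀(2x(L-x)(L-2x)(x+2L)+x²(L-x)²)/(120LEI) = -17·(2·(20/3)·(10-(20/3))·(10-2·(20/3))·((20/3)+2·10)+(20/3)²·(10-(20/3))²)/(120·10·5000) = 119/12150 rad
Superposition: θ = Σ θ_i = 329/12150 rad ≈ 0.027078 rad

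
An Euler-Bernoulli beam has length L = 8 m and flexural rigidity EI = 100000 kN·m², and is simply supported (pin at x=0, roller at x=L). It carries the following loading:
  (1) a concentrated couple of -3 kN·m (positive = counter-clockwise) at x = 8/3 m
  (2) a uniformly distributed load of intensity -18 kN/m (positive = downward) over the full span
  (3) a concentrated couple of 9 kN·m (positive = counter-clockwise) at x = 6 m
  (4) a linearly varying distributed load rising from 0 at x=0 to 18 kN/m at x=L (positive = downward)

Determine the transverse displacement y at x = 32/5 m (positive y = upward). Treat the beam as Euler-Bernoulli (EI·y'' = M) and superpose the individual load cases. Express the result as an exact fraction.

y(32/5) = 5919233/2343750000 m

Load 1 — applied couple M₀=-3 kN·m at a=8/3 m (b=L-a=16/3):
  y_1 = (M₀x³/(6L)-M₀(x-a)²/2+C₁x)/EI  [x>a] with C₁=M₀(3b²-L²)/(6L)=-4/3 = ((-3)·(32/5)³/(6·8)-(-3)·((32/5)-(8/3))²/2+(-4/3)·(32/5))/100000 = -47/1171875 m
Load 2 — uniform load w=-18 kN/m over full span:
  y_2 = -wx(L³-2Lx²+x³)/(24EI) = -(-18)·(32/5)·(8³-2·8·(32/5)²+(32/5)³)/(24·100000) = 11136/1953125 m
Load 3 — applied couple M₀=9 kN·m at a=6 m (b=L-a=2):
  y_3 = (M₀x³/(6L)-M₀(x-a)²/2+C₁x)/EI  [x>a] with C₁=M₀(3b²-L²)/(6L)=-39/4 = (9·(32/5)³/(6·8)-9·((32/5)-6)²/2+(-39/4)·(32/5))/100000 = -873/6250000 m
Load 4 — triangular load w₀=18 kN/m (0→w₀ over full span):
  y_4 = -w₀x(7L⁴-10L²x²+3x⁴)/(360LEI) = -18·(32/5)·(7·8⁴-10·8²·(32/5)²+3·(32/5)⁴)/(360·8·100000) = -146304/48828125 m
Superposition: y = Σ y_i = 5919233/2343750000 m ≈ 0.002526 m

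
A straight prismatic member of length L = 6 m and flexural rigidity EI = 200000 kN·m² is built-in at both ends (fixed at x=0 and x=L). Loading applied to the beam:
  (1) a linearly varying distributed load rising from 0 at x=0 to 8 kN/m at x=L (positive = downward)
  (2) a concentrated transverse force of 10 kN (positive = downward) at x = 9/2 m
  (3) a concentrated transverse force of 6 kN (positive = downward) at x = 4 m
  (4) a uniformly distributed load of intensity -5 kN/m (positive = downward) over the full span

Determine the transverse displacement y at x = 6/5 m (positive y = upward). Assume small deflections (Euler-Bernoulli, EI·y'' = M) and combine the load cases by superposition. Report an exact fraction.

Load 1 — triangular load w₀=8 kN/m (0→w₀ over full span):
  y_1 = -w₀x²(L-x)²(x+2L)/(120LEI) = -8·(6/5)²·(6-(6/5))²·((6/5)+2·6)/(120·6·200000) = -1188/48828125 m
Load 2 — point force P=10 kN at a=9/2 m (b=L-a=3/2):
  y_2 = -Pb²x²(3aL-(3a+b)x)/(6L³EI)  [x≤a] = -10·(3/2)²·(6/5)²·(3·(9/2)·6-(3·(9/2)+(3/2))·(6/5))/(6·6³·200000) = -63/8000000 m
Load 3 — point force P=6 kN at a=4 m (b=L-a=2):
  y_3 = -Pb²x²(3aL-(3a+b)x)/(6L³EI)  [x≤a] = -6·2²·(6/5)²·(3·4·6-(3·4+2)·(6/5))/(6·6³·200000) = -23/3125000 m
Load 4 — uniform load w=-5 kN/m over full span:
  y_4 = -wx²(L-x)²/(24EI) = -(-5)·(6/5)²·(6-(6/5))²/(24·200000) = 27/781250 m
Superposition: y = Σ y_i = -125131/25000000000 m ≈ -0.000005 m

y(6/5) = -125131/25000000000 m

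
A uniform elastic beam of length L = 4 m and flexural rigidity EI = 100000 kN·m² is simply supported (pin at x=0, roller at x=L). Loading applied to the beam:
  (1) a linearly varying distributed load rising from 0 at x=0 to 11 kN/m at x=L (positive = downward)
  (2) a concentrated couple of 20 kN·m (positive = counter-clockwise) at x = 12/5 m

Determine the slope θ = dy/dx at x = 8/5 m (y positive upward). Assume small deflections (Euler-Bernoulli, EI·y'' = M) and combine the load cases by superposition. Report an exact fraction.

Load 1 — triangular load w₀=11 kN/m (0→w₀ over full span):
  θ_1 = -w₀(7L⁴-30L²x²+15x⁴)/(360LEI) = -11·(7·4⁴-30·4²·(8/5)²+15·(8/5)⁴)/(360·4·100000) = -3553/70312500 rad
Load 2 — applied couple M₀=20 kN·m at a=12/5 m (b=L-a=8/5):
  θ_2 = (M₀x²/(2L)+C₁)/EI  [x≤a] with C₁=M₀(3b²-L²)/(6L)=-104/15 = (20·(8/5)²/(2·4)+(-104/15))/100000 = -1/187500 rad
Superposition: θ = Σ θ_i = -982/17578125 rad ≈ -0.000056 rad

θ(8/5) = -982/17578125 rad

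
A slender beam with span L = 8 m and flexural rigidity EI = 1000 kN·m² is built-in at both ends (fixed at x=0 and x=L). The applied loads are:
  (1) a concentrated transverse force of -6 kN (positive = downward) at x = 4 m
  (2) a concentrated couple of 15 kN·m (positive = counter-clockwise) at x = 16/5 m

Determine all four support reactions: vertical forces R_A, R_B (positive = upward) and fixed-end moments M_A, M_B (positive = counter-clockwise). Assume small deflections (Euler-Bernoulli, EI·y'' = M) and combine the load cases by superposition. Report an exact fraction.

R_A = -3/10 kN, M_A = -21/5 kN·m, R_B = -57/10 kN, M_B = 54/5 kN·m

Load 1 — point force P=-6 kN at a=4 m (b=L-a=4):
  R_A = Pb²(3a+b)/L³ = (-6)·4²·(3·4+4)/8³ = -3 kN
  M_A = Pab²/L² = (-6)·4·4²/8² = -6 kN·m
  R_B = Pa²(a+3b)/L³ = (-6)·4²·(4+3·4)/8³ = -3 kN
  M_B = -Pa²b/L² = -(-6)·4²·4/8² = 6 kN·m
Load 2 — applied couple M₀=15 kN·m at a=16/5 m (b=L-a=24/5):
  R_A = 6M₀ab/L³ = 6·15·(16/5)·(24/5)/8³ = 27/10 kN
  M_A = M₀b(2a-b)/L² = 15·(24/5)·(2·(16/5)-(24/5))/8² = 9/5 kN·m
  R_B = -6M₀ab/L³ = -6·15·(16/5)·(24/5)/8³ = -27/10 kN
  M_B = M₀a(2b-a)/L² = 15·(16/5)·(2·(24/5)-(16/5))/8² = 24/5 kN·m
Superposition: R_A = -3/10 kN, M_A = -21/5 kN·m, R_B = -57/10 kN, M_B = 54/5 kN·m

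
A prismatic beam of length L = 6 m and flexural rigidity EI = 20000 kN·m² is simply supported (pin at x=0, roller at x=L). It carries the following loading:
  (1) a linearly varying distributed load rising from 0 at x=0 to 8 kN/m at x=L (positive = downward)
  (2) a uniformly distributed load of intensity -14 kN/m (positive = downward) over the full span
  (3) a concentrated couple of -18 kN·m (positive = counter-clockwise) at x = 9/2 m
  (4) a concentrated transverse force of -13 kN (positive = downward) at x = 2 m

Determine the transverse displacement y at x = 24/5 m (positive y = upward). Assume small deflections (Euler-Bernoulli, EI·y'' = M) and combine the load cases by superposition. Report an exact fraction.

Load 1 — triangular load w₀=8 kN/m (0→w₀ over full span):
  y_1 = -w₀x(7L⁴-10L²x²+3x⁴)/(360LEI) = -8·(24/5)·(7·6⁴-10·6²·(24/5)²+3·(24/5)⁴)/(360·6·20000) = -20574/9765625 m
Load 2 — uniform load w=-14 kN/m over full span:
  y_2 = -wx(L³-2Lx²+x³)/(24EI) = -(-14)·(24/5)·(6³-2·6·(24/5)²+(24/5)³)/(24·20000) = 5481/781250 m
Load 3 — applied couple M₀=-18 kN·m at a=9/2 m (b=L-a=3/2):
  y_3 = (M₀x³/(6L)-M₀(x-a)²/2+C₁x)/EI  [x>a] with C₁=M₀(3b²-L²)/(6L)=117/8 = ((-18)·(24/5)³/(6·6)-(-18)·((24/5)-(9/2))²/2+(117/8)·(24/5))/20000 = 7857/10000000 m
Load 4 — point force P=-13 kN at a=2 m (b=L-a=4):
  y_4 = -Pa(L-x)(2Lx-a²-x²)/(6LEI)  [x>a] = -(-13)·2·(6-(24/5))·(2·6·(24/5)-2²-(24/5)²)/(6·6·20000) = 2483/1875000 m
Superposition: y = Σ y_i = 26320759/3750000000 m ≈ 0.007019 m

y(24/5) = 26320759/3750000000 m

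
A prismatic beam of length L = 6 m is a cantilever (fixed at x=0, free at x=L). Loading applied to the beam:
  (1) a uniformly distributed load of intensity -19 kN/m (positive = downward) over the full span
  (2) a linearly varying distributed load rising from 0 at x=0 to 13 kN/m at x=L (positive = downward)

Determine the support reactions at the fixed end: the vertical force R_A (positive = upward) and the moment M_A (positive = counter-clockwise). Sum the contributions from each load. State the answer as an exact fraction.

R_A = -75 kN, M_A = -186 kN·m

Load 1 — uniform load w=-19 kN/m over full span:
  R_A = wL = (-19)·6 = -114 kN
  M_A = wL²/2 = (-19)·6²/2 = -342 kN·m
Load 2 — triangular load w₀=13 kN/m (0→w₀ over full span):
  R_A = w₀L/2 = 13·6/2 = 39 kN
  M_A = w₀L²/3 = 13·6²/3 = 156 kN·m
Superposition: R_A = -75 kN, M_A = -186 kN·m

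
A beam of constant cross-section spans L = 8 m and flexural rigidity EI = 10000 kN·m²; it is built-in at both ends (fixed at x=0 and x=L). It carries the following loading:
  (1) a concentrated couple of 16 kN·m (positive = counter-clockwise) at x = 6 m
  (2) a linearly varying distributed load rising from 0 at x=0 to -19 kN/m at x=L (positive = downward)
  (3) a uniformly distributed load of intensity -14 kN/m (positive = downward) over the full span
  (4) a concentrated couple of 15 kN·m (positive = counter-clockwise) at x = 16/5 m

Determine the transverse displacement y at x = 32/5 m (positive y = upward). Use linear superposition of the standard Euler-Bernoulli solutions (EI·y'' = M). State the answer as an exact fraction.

y(32/5) = 312242/29296875 m

Load 1 — applied couple M₀=16 kN·m at a=6 m (b=L-a=2):
  y_1 = (R_Ax³/6 - M_Ax²/2 - M₀(x-a)²/2)/EI  [x>a] with R_A=9/4, M_A=5 = ((9/4)·(32/5)³/6 - 5·(32/5)²/2 - 16·((32/5)-6)²/2)/10000 = -42/78125 m
Load 2 — triangular load w₀=-19 kN/m (0→w₀ over full span):
  y_2 = -w₀x²(L-x)²(x+2L)/(120LEI) = -(-19)·(32/5)²·(8-(32/5))²·((32/5)+2·8)/(120·8·10000) = 136192/29296875 m
Load 3 — uniform load w=-14 kN/m over full span:
  y_3 = -wx²(L-x)²/(24EI) = -(-14)·(32/5)²·(8-(32/5))²/(24·10000) = 7168/1171875 m
Load 4 — applied couple M₀=15 kN·m at a=16/5 m (b=L-a=24/5):
  y_4 = (R_Ax³/6 - M_Ax²/2 - M₀(x-a)²/2)/EI  [x>a] with R_A=27/10, M_A=9/5 = ((27/10)·(32/5)³/6 - (9/5)·(32/5)²/2 - 15·((32/5)-(16/5))²/2)/10000 = 168/390625 m
Superposition: y = Σ y_i = 312242/29296875 m ≈ 0.010658 m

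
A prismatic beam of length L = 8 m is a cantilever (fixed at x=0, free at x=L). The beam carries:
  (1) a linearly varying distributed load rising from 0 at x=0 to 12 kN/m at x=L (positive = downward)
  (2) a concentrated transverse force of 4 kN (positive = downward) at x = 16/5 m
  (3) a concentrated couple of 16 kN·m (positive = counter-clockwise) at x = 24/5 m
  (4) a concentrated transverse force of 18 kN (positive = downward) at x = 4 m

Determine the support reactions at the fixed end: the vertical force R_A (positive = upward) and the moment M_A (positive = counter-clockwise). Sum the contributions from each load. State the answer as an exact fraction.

Load 1 — triangular load w₀=12 kN/m (0→w₀ over full span):
  R_A = w₀L/2 = 12·8/2 = 48 kN
  M_A = w₀L²/3 = 12·8²/3 = 256 kN·m
Load 2 — point force P=4 kN at a=16/5 m (b=L-a=24/5):
  R_A = P = 4 kN
  M_A = Pa = 4·(16/5) = 64/5 kN·m
Load 3 — applied couple M₀=16 kN·m at a=24/5 m (b=L-a=16/5):
  R_A = 0 kN
  M_A = -M₀ = -16 kN·m
Load 4 — point force P=18 kN at a=4 m (b=L-a=4):
  R_A = P = 18 kN
  M_A = Pa = 18·4 = 72 kN·m
Superposition: R_A = 70 kN, M_A = 1624/5 kN·m

R_A = 70 kN, M_A = 1624/5 kN·m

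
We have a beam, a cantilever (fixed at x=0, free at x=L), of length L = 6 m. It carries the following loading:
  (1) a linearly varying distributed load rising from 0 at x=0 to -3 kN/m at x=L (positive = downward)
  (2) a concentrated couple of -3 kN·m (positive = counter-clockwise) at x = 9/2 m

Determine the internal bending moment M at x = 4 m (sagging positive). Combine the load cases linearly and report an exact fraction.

Load 1 — triangular load w₀=-3 kN/m (0→w₀ over full span):
  M_1 = w₀Lx/2 - w₀L²/3 - w₀x³/(6L) = (-3)·6·4/2 - (-3)·6²/3 - (-3)·4³/(6·6) = 16/3 kN·m
Load 2 — applied couple M₀=-3 kN·m at a=9/2 m (b=L-a=3/2):
  M_2 = M₀  [x≤a] = (-3) = -3 kN·m
Superposition: M = Σ M_i = 7/3 kN·m ≈ 2.333333 kN·m

M(4) = 7/3 kN·m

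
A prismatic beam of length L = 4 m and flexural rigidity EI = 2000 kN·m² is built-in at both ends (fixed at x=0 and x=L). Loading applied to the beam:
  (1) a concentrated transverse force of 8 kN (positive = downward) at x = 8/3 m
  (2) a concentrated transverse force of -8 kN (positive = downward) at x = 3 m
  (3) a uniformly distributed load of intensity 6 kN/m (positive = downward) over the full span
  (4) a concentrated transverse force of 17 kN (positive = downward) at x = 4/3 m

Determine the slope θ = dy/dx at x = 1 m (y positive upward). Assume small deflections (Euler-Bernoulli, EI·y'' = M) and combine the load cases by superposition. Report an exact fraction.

θ(1) = -521/144000 rad

Load 1 — point force P=8 kN at a=8/3 m (b=L-a=4/3):
  θ_1 = -Pb²x(2aL-(3a+b)x)/(2L³EI)  [x≤a] = -8·(4/3)²·1·(2·(8/3)·4-(3·(8/3)+(4/3))·1)/(2·4³·2000) = -1/1500 rad
Load 2 — point force P=-8 kN at a=3 m (b=L-a=1):
  θ_2 = -Pb²x(2aL-(3a+b)x)/(2L³EI)  [x≤a] = -(-8)·1²·1·(2·3·4-(3·3+1)·1)/(2·4³·2000) = 7/16000 rad
Load 3 — uniform load w=6 kN/m over full span:
  θ_3 = -wx(L-x)(L-2x)/(12EI) = -6·1·(4-1)·(4-2·1)/(12·2000) = -3/2000 rad
Load 4 — point force P=17 kN at a=4/3 m (b=L-a=8/3):
  θ_4 = -Pb²x(2aL-(3a+b)x)/(2L³EI)  [x≤a] = -17·(8/3)²·1·(2·(4/3)·4-(3·(4/3)+(8/3))·1)/(2·4³·2000) = -17/9000 rad
Superposition: θ = Σ θ_i = -521/144000 rad ≈ -0.003618 rad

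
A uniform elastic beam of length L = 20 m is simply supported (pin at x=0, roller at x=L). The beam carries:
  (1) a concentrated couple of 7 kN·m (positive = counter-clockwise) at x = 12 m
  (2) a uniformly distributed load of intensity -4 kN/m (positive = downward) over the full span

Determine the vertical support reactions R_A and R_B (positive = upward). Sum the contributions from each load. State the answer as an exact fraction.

R_A = -793/20 kN, R_B = -807/20 kN

Load 1 — applied couple M₀=7 kN·m at a=12 m (b=L-a=8):
  R_A = M₀/L = 7/20 kN
  R_B = -M₀/L = -7/20 kN
Load 2 — uniform load w=-4 kN/m over full span:
  R_A = wL/2 = (-4)·20/2 = -40 kN
  R_B = wL/2 = (-4)·20/2 = -40 kN
Superposition: R_A = -793/20 kN, R_B = -807/20 kN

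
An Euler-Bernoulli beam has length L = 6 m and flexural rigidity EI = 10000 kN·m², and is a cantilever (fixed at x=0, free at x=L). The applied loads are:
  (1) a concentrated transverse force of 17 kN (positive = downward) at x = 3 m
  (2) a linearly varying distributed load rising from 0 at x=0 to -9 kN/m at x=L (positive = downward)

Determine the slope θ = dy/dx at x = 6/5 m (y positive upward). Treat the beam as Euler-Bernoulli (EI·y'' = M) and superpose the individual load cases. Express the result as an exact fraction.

Load 1 — point force P=17 kN at a=3 m (b=L-a=3):
  θ_1 = -Px(2a-x)/(2EI)  [x≤a] = -17·(6/5)·(2·3-(6/5))/(2·10000) = -153/31250 rad
Load 2 — triangular load w₀=-9 kN/m (0→w₀ over full span):
  θ_2 = (w₀Lx²/4-w₀L²x/3-w₀x⁴/(24L))/EI = ((-9)·6·(6/5)²/4-(-9)·6²·(6/5)/3-(-9)·(6/5)⁴/(24·6))/10000 = 68931/6250000 rad
Superposition: θ = Σ θ_i = 38331/6250000 rad ≈ 0.006133 rad

θ(6/5) = 38331/6250000 rad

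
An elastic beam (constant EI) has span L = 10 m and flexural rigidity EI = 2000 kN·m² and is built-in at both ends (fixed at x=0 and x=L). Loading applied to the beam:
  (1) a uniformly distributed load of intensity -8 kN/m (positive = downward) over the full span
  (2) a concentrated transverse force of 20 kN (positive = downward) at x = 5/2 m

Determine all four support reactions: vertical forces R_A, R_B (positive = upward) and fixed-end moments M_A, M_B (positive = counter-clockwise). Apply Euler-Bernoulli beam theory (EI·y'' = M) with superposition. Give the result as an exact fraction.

Load 1 — uniform load w=-8 kN/m over full span:
  R_A = wL/2 = (-8)·10/2 = -40 kN
  M_A = wL²/12 = (-8)·10²/12 = -200/3 kN·m
  R_B = wL/2 = (-8)·10/2 = -40 kN
  M_B = -wL²/12 = -(-8)·10²/12 = 200/3 kN·m
Load 2 — point force P=20 kN at a=5/2 m (b=L-a=15/2):
  R_A = Pb²(3a+b)/L³ = 20·(15/2)²·(3·(5/2)+(15/2))/10³ = 135/8 kN
  M_A = Pab²/L² = 20·(5/2)·(15/2)²/10² = 225/8 kN·m
  R_B = Pa²(a+3b)/L³ = 20·(5/2)²·((5/2)+3·(15/2))/10³ = 25/8 kN
  M_B = -Pa²b/L² = -20·(5/2)²·(15/2)/10² = -75/8 kN·m
Superposition: R_A = -185/8 kN, M_A = -925/24 kN·m, R_B = -295/8 kN, M_B = 1375/24 kN·m

R_A = -185/8 kN, M_A = -925/24 kN·m, R_B = -295/8 kN, M_B = 1375/24 kN·m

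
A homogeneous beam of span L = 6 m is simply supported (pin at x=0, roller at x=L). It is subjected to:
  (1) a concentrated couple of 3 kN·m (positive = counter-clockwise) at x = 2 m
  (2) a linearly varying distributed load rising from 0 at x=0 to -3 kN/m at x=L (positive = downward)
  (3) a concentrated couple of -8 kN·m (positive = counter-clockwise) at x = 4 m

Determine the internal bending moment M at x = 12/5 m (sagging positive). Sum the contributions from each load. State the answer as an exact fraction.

M(12/5) = -1381/125 kN·m

Load 1 — applied couple M₀=3 kN·m at a=2 m (b=L-a=4):
  M_1 = M₀x/L - M₀  [x>a] = 3·(12/5)/6 - 3 = -9/5 kN·m
Load 2 — triangular load w₀=-3 kN/m (0→w₀ over full span):
  M_2 = w₀Lx/6 - w₀x³/(6L) = (-3)·6·(12/5)/6 - (-3)·(12/5)³/(6·6) = -756/125 kN·m
Load 3 — applied couple M₀=-8 kN·m at a=4 m (b=L-a=2):
  M_3 = M₀x/L  [x≤a] = (-8)·(12/5)/6 = -16/5 kN·m
Superposition: M = Σ M_i = -1381/125 kN·m ≈ -11.048000 kN·m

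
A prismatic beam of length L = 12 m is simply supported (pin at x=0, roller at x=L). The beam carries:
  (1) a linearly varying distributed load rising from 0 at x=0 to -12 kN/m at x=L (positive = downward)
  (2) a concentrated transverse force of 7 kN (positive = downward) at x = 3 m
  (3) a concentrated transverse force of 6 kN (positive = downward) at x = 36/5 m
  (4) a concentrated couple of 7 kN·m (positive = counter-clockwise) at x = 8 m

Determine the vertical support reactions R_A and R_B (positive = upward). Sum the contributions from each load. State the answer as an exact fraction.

R_A = -473/30 kN, R_B = -1297/30 kN

Load 1 — triangular load w₀=-12 kN/m (0→w₀ over full span):
  R_A = w₀L/6 = (-12)·12/6 = -24 kN
  R_B = w₀L/3 = (-12)·12/3 = -48 kN
Load 2 — point force P=7 kN at a=3 m (b=L-a=9):
  R_A = Pb/L = 7·9/12 = 21/4 kN
  R_B = Pa/L = 7·3/12 = 7/4 kN
Load 3 — point force P=6 kN at a=36/5 m (b=L-a=24/5):
  R_A = Pb/L = 6·(24/5)/12 = 12/5 kN
  R_B = Pa/L = 6·(36/5)/12 = 18/5 kN
Load 4 — applied couple M₀=7 kN·m at a=8 m (b=L-a=4):
  R_A = M₀/L = 7/12 kN
  R_B = -M₀/L = -7/12 kN
Superposition: R_A = -473/30 kN, R_B = -1297/30 kN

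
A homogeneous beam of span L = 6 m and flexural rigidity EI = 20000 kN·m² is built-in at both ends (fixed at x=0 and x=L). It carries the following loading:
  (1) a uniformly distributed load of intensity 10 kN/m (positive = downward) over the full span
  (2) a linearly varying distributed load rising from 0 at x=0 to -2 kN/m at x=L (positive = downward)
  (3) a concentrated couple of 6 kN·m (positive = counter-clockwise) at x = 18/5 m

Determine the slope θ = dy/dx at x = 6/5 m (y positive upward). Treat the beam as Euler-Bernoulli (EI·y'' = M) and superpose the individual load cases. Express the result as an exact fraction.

Load 1 — uniform load w=10 kN/m over full span:
  θ_1 = -wx(L-x)(L-2x)/(12EI) = -10·(6/5)·(6-(6/5))·(6-2·(6/5))/(12·20000) = -27/31250 rad
Load 2 — triangular load w₀=-2 kN/m (0→w₀ over full span):
  θ_2 = -w₀(2x(L-x)(L-2x)(x+2L)+x²(L-x)²)/(120LEI) = -(-2)·(2·(6/5)·(6-(6/5))·(6-2·(6/5))·((6/5)+2·6)+(6/5)²·(6-(6/5))²)/(120·6·20000) = 63/781250 rad
Load 3 — applied couple M₀=6 kN·m at a=18/5 m (b=L-a=12/5):
  θ_3 = (R_Ax²/2 - M_Ax)/EI  [x≤a] with R_A=36/25, M_A=48/25 = ((36/25)·(6/5)²/2 - (48/25)·(6/5))/20000 = -99/1562500 rad
Superposition: θ = Σ θ_i = -1323/1562500 rad ≈ -0.000847 rad

θ(6/5) = -1323/1562500 rad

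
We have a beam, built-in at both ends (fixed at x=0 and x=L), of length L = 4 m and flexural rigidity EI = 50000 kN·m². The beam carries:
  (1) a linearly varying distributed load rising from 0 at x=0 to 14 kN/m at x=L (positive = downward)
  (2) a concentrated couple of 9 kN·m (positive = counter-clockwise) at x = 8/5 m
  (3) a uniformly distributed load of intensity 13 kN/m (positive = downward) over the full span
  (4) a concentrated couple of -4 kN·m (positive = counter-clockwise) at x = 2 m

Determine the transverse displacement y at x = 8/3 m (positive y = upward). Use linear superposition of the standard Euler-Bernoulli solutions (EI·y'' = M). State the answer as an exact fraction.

Load 1 — triangular load w₀=14 kN/m (0→w₀ over full span):
  y_1 = -w₀x²(L-x)²(x+2L)/(120LEI) = -14·(8/3)²·(4-(8/3))²·((8/3)+2·4)/(120·4·50000) = -896/11390625 m
Load 2 — applied couple M₀=9 kN·m at a=8/5 m (b=L-a=12/5):
  y_2 = (R_Ax³/6 - M_Ax²/2 - M₀(x-a)²/2)/EI  [x>a] with R_A=81/25, M_A=27/25 = ((81/25)·(8/3)³/6 - (27/25)·(8/3)²/2 - 9·((8/3)-(8/5))²/2)/50000 = 2/78125 m
Load 3 — uniform load w=13 kN/m over full span:
  y_3 = -wx²(L-x)²/(24EI) = -13·(8/3)²·(4-(8/3))²/(24·50000) = -104/759375 m
Load 4 — applied couple M₀=-4 kN·m at a=2 m (b=L-a=2):
  y_4 = (R_Ax³/6 - M_Ax²/2 - M₀(x-a)²/2)/EI  [x>a] with R_A=-3/2, M_A=-1 = ((-3/2)·(8/3)³/6 - (-1)·(8/3)²/2 - (-4)·((8/3)-2)²/2)/50000 = -1/168750 m
Superposition: y = Σ y_i = -22319/113906250 m ≈ -0.000196 m

y(8/3) = -22319/113906250 m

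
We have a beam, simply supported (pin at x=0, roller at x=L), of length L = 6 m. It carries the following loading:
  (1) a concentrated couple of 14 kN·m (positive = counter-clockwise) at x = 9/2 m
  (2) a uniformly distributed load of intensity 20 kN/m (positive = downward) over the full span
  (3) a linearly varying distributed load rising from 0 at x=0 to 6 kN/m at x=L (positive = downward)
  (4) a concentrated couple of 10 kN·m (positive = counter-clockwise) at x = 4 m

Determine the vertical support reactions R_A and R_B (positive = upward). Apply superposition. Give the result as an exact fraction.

R_A = 70 kN, R_B = 68 kN

Load 1 — applied couple M₀=14 kN·m at a=9/2 m (b=L-a=3/2):
  R_A = M₀/L = 14/6 = 7/3 kN
  R_B = -M₀/L = -14/6 = -7/3 kN
Load 2 — uniform load w=20 kN/m over full span:
  R_A = wL/2 = 20·6/2 = 60 kN
  R_B = wL/2 = 20·6/2 = 60 kN
Load 3 — triangular load w₀=6 kN/m (0→w₀ over full span):
  R_A = w₀L/6 = 6·6/6 = 6 kN
  R_B = w₀L/3 = 6·6/3 = 12 kN
Load 4 — applied couple M₀=10 kN·m at a=4 m (b=L-a=2):
  R_A = M₀/L = 10/6 = 5/3 kN
  R_B = -M₀/L = -10/6 = -5/3 kN
Superposition: R_A = 70 kN, R_B = 68 kN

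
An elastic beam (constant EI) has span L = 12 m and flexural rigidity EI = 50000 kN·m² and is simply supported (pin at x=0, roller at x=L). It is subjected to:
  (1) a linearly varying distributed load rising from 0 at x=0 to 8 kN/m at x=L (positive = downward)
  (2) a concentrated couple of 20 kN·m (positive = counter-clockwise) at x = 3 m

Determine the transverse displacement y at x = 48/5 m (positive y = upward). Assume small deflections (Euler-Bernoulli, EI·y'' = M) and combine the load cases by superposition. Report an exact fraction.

y(48/5) = -4687569/390625000 m

Load 1 — triangular load w₀=8 kN/m (0→w₀ over full span):
  y_1 = -w₀x(7L⁴-10L²x²+3x⁴)/(360LEI) = -8·(48/5)·(7·12⁴-10·12²·(48/5)²+3·(48/5)⁴)/(360·12·50000) = -658368/48828125 m
Load 2 — applied couple M₀=20 kN·m at a=3 m (b=L-a=9):
  y_2 = (M₀x³/(6L)-M₀(x-a)²/2+C₁x)/EI  [x>a] with C₁=M₀(3b²-L²)/(6L)=55/2 = (20·(48/5)³/(6·12)-20·((48/5)-3)²/2+(55/2)·(48/5))/50000 = 927/625000 m
Superposition: y = Σ y_i = -4687569/390625000 m ≈ -0.012000 m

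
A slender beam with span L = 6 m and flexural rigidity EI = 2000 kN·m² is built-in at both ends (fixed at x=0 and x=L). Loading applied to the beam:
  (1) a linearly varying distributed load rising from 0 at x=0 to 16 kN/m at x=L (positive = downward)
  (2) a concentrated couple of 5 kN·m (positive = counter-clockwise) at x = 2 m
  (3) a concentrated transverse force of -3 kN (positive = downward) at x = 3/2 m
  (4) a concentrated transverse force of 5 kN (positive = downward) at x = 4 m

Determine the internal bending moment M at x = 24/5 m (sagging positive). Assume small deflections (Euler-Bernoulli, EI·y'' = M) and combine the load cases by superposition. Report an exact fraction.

Load 1 — triangular load w₀=16 kN/m (0→w₀ over full span):
  M_1 = 3w₀Lx/20 - w₀L²/30 - w₀x³/(6L) = 3·16·6·(24/5)/20 - 16·6²/30 - 16·(24/5)³/(6·6) = 96/125 kN·m
Load 2 — applied couple M₀=5 kN·m at a=2 m (b=L-a=4):
  M_2 = R_Ax - M_A - M₀  [x>a] with R_A=10/9, M_A=0 = (10/9)·(24/5) - 0 - 5 = 1/3 kN·m
Load 3 — point force P=-3 kN at a=3/2 m (b=L-a=9/2):
  M_3 = Pa²(a+3b)(L-x)/L³ - Pa²b/L²  [x>a] = (-3)·(3/2)²·((3/2)+3·(9/2))·(6-(24/5))/6³ - (-3)·(3/2)²·(9/2)/6² = 9/32 kN·m
Load 4 — point force P=5 kN at a=4 m (b=L-a=2):
  M_4 = Pa²(a+3b)(L-x)/L³ - Pa²b/L²  [x>a] = 5·4²·(4+3·2)·(6-(24/5))/6³ - 5·4²·2/6² = 0 kN·m
Superposition: M = Σ M_i = 16591/12000 kN·m ≈ 1.382583 kN·m

M(24/5) = 16591/12000 kN·m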